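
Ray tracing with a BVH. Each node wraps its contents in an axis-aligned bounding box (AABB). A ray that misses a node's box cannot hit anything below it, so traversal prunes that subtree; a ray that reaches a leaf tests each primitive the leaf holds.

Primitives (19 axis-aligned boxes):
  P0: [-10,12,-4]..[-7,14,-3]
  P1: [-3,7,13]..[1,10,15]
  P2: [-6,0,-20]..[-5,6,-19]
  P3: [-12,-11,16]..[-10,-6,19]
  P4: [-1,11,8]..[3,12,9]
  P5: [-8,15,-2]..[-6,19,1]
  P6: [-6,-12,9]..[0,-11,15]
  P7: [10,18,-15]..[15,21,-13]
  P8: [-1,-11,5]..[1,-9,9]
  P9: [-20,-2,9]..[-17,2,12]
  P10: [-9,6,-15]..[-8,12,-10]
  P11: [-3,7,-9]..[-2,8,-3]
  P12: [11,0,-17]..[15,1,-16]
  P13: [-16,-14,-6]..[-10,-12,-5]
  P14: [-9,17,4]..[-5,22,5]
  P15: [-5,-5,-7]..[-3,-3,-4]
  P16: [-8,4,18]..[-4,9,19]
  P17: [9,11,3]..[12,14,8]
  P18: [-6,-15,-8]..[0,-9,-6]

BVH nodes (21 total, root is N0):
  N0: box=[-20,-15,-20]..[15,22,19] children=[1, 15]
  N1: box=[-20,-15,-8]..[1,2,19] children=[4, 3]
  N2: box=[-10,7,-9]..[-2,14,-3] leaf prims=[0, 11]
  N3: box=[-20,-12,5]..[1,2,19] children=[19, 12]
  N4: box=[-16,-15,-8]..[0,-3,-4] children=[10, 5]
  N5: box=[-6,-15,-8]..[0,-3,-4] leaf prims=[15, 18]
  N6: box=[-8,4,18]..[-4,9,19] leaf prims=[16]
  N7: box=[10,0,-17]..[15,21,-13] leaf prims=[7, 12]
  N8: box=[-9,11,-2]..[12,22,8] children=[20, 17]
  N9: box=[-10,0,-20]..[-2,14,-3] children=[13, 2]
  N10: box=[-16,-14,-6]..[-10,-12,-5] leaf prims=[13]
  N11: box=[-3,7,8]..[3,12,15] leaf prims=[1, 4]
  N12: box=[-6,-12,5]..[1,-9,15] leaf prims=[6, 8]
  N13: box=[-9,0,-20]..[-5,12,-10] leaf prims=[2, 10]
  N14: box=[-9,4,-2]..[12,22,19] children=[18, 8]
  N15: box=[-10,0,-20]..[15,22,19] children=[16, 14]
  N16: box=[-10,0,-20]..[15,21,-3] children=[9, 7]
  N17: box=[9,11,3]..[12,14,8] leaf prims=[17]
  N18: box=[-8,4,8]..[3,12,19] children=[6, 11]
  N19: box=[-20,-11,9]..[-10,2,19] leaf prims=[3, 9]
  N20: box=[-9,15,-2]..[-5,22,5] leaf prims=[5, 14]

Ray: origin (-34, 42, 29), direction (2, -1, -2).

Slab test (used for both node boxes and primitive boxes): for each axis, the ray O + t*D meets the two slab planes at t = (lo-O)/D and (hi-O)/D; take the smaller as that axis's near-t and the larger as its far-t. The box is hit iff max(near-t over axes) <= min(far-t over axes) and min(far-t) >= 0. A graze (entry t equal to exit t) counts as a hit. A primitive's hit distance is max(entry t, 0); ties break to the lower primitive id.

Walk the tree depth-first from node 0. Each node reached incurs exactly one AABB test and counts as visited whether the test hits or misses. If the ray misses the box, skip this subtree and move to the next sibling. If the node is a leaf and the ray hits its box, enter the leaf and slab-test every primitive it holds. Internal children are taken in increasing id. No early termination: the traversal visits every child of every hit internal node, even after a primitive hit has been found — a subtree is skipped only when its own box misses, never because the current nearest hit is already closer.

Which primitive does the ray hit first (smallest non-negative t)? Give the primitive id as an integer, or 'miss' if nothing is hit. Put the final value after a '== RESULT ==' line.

Trace the traversal:
N0 x:[7,49/2] y:[20,57] z:[5,49/2] -> hit [20,49/2], descend [1, 15]
  N1 x:[7,35/2] y:[40,57] z:[5,37/2] -> miss, prune
  N15 x:[12,49/2] y:[20,42] z:[5,49/2] -> hit [20,49/2], descend [14, 16]
    N14 x:[25/2,23] y:[20,38] z:[5,31/2] -> miss, prune
    N16 x:[12,49/2] y:[21,42] z:[16,49/2] -> hit [21,49/2], descend [7, 9]
      N7 x:[22,49/2] y:[21,42] z:[21,23] -> hit [22,23] leaf, test {P7@t=22, P12(miss)}
      N9 x:[12,16] y:[28,42] z:[16,49/2] -> miss, prune

7 AABB tests over nodes [0, 1, 15, 14, 16, 7, 9]; 1 leaf entered; closest P7.

== RESULT ==
7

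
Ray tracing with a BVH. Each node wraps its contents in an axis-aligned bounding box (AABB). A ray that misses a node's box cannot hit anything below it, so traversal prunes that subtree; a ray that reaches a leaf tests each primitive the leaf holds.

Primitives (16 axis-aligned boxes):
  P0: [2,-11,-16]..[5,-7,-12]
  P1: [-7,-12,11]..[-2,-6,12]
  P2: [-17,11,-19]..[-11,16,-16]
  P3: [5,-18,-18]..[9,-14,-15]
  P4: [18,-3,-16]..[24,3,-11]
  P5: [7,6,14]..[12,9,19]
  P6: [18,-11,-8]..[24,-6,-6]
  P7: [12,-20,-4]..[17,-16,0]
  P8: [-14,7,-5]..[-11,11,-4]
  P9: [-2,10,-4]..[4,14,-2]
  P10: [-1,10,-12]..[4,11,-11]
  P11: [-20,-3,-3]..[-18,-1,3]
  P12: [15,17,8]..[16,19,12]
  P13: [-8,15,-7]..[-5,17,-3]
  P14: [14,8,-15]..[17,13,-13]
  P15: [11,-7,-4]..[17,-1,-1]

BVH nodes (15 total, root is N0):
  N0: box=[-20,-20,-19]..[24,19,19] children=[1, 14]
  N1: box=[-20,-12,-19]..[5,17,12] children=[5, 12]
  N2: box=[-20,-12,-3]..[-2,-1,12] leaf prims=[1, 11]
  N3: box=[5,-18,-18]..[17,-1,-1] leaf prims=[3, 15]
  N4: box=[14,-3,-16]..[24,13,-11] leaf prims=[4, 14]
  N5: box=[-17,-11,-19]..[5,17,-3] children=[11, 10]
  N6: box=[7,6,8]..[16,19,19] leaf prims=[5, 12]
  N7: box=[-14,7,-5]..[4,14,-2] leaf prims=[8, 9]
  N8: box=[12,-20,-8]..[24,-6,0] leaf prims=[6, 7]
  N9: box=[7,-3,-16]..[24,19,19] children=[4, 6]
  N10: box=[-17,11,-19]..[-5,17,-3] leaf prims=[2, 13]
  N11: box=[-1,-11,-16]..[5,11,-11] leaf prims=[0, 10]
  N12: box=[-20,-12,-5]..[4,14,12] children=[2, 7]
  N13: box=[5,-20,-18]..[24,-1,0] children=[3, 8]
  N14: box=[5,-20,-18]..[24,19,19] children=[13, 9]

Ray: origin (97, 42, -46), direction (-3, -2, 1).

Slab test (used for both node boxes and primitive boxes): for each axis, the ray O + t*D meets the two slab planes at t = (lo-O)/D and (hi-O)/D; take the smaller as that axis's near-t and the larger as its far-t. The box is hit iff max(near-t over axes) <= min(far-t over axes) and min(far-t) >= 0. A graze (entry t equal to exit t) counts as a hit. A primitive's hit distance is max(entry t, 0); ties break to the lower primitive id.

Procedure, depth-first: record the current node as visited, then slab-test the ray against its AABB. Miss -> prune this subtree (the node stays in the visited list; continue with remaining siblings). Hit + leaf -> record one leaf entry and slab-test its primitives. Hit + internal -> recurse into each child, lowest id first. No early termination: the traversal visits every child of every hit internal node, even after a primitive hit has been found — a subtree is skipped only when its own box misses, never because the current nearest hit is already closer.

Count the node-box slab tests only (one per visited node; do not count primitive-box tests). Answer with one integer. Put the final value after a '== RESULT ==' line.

Trace the traversal:
N0 x:[73/3,39] y:[23/2,31] z:[27,65] -> hit [27,31], descend [1, 14]
  N1 x:[92/3,39] y:[25/2,27] z:[27,58] -> miss, prune
  N14 x:[73/3,92/3] y:[23/2,31] z:[28,65] -> hit [28,92/3], descend [9, 13]
    N9 x:[73/3,30] y:[23/2,45/2] z:[30,65] -> miss, prune
    N13 x:[73/3,92/3] y:[43/2,31] z:[28,46] -> hit [28,92/3], descend [3, 8]
      N3 x:[80/3,92/3] y:[43/2,30] z:[28,45] -> hit [28,30] leaf, test {P3@t=88/3, P15(miss)}
      N8 x:[73/3,85/3] y:[24,31] z:[38,46] -> miss, prune

7 AABB tests over nodes [0, 1, 14, 9, 13, 3, 8]; 1 leaf entered; closest P3.

== RESULT ==
7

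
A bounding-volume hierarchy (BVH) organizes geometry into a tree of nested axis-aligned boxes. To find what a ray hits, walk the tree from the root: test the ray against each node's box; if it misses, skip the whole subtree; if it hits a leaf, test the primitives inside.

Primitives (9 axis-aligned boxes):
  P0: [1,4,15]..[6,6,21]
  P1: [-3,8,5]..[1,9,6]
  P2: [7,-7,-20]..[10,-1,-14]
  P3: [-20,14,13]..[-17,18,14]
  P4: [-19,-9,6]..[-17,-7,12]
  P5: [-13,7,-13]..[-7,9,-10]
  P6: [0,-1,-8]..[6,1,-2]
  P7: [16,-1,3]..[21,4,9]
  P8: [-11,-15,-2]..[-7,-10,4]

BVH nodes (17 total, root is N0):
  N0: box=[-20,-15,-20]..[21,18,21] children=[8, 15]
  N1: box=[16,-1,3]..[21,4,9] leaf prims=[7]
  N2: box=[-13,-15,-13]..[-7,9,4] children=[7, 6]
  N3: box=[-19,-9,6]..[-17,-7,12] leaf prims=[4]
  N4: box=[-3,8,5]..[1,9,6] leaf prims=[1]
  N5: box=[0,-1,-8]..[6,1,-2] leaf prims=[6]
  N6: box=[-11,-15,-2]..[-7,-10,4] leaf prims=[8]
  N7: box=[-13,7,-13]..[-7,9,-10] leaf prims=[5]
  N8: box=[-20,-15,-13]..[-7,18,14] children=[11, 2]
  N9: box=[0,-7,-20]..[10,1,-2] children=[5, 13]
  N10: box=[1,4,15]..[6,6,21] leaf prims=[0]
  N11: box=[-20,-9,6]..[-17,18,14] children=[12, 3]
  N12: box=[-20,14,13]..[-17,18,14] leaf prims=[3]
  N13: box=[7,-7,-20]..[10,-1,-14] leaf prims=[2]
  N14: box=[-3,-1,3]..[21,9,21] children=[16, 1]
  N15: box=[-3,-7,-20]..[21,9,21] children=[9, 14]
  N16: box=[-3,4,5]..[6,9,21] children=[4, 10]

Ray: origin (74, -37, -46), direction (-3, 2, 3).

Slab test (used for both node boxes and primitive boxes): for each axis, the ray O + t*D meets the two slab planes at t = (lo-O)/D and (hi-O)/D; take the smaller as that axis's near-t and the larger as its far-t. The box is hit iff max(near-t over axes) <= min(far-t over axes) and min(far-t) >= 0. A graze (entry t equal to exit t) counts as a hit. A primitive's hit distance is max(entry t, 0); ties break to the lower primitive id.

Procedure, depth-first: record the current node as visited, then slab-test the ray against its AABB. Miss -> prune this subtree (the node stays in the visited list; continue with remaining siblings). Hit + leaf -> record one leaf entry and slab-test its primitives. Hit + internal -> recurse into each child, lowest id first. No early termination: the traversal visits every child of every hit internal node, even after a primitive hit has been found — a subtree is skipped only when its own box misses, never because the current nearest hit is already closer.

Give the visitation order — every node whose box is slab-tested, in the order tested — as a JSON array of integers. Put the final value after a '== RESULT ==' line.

Traverse from the root:
N0 x:[53/3,94/3] y:[11,55/2] z:[26/3,67/3] -> hit [53/3,67/3], descend [8, 15]
  N8 x:[27,94/3] y:[11,55/2] z:[11,20] -> miss, prune
  N15 x:[53/3,77/3] y:[15,23] z:[26/3,67/3] -> hit [53/3,67/3], descend [9, 14]
    N9 x:[64/3,74/3] y:[15,19] z:[26/3,44/3] -> miss, prune
    N14 x:[53/3,77/3] y:[18,23] z:[49/3,67/3] -> hit [18,67/3], descend [1, 16]
      N1 x:[53/3,58/3] y:[18,41/2] z:[49/3,55/3] -> hit [18,55/3] leaf, test {P7@t=18}
      N16 x:[68/3,77/3] y:[41/2,23] z:[17,67/3] -> miss, prune

order=[0, 8, 15, 9, 14, 1, 16]  |boxes|=7  |leaves|=1  hit=P7

== RESULT ==
[0, 8, 15, 9, 14, 1, 16]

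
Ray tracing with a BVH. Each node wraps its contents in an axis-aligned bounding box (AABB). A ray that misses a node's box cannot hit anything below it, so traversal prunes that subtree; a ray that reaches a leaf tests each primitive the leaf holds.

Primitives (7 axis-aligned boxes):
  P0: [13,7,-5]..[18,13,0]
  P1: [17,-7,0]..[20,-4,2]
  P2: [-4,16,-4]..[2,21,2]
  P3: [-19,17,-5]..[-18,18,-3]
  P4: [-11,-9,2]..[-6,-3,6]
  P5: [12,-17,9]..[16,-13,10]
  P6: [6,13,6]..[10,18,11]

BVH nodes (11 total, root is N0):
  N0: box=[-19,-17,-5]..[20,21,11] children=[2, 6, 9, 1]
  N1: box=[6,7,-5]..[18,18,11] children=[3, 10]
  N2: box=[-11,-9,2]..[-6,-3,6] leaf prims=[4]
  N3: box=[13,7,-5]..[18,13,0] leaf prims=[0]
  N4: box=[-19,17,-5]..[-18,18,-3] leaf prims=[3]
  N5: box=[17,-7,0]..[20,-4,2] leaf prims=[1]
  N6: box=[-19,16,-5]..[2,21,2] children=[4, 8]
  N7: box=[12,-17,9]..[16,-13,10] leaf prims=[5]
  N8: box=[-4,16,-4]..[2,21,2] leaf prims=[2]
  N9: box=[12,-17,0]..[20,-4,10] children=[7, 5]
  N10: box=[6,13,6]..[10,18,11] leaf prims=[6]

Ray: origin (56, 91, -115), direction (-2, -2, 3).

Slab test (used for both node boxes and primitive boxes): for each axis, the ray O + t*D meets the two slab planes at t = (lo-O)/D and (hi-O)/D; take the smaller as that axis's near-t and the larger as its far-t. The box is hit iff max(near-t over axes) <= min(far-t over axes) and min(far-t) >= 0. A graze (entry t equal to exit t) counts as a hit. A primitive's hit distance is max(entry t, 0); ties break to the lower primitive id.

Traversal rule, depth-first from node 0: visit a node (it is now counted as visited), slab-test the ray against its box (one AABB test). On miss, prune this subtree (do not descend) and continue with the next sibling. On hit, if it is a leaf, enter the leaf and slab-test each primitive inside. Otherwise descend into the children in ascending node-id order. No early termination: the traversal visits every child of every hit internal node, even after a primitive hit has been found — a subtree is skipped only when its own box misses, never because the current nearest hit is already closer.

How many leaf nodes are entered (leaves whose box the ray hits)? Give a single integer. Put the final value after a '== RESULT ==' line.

Walk:
N0 x:[18,75/2] y:[35,54] z:[110/3,42] -> hit [110/3,75/2], descend [1, 2, 6, 9]
  N1 x:[19,25] y:[73/2,42] z:[110/3,42] -> miss, prune
  N2 x:[31,67/2] y:[47,50] z:[39,121/3] -> miss, prune
  N6 x:[27,75/2] y:[35,75/2] z:[110/3,39] -> hit [110/3,75/2], descend [4, 8]
    N4 x:[37,75/2] y:[73/2,37] z:[110/3,112/3] -> hit [37,37] leaf, test {P3@t=37}
    N8 x:[27,30] y:[35,75/2] z:[37,39] -> miss, prune
  N9 x:[18,22] y:[95/2,54] z:[115/3,125/3] -> miss, prune

Summary -> nodes [0, 1, 2, 6, 4, 8, 9]; box-tests=7; leaf-entries=1; first=P3

== RESULT ==
1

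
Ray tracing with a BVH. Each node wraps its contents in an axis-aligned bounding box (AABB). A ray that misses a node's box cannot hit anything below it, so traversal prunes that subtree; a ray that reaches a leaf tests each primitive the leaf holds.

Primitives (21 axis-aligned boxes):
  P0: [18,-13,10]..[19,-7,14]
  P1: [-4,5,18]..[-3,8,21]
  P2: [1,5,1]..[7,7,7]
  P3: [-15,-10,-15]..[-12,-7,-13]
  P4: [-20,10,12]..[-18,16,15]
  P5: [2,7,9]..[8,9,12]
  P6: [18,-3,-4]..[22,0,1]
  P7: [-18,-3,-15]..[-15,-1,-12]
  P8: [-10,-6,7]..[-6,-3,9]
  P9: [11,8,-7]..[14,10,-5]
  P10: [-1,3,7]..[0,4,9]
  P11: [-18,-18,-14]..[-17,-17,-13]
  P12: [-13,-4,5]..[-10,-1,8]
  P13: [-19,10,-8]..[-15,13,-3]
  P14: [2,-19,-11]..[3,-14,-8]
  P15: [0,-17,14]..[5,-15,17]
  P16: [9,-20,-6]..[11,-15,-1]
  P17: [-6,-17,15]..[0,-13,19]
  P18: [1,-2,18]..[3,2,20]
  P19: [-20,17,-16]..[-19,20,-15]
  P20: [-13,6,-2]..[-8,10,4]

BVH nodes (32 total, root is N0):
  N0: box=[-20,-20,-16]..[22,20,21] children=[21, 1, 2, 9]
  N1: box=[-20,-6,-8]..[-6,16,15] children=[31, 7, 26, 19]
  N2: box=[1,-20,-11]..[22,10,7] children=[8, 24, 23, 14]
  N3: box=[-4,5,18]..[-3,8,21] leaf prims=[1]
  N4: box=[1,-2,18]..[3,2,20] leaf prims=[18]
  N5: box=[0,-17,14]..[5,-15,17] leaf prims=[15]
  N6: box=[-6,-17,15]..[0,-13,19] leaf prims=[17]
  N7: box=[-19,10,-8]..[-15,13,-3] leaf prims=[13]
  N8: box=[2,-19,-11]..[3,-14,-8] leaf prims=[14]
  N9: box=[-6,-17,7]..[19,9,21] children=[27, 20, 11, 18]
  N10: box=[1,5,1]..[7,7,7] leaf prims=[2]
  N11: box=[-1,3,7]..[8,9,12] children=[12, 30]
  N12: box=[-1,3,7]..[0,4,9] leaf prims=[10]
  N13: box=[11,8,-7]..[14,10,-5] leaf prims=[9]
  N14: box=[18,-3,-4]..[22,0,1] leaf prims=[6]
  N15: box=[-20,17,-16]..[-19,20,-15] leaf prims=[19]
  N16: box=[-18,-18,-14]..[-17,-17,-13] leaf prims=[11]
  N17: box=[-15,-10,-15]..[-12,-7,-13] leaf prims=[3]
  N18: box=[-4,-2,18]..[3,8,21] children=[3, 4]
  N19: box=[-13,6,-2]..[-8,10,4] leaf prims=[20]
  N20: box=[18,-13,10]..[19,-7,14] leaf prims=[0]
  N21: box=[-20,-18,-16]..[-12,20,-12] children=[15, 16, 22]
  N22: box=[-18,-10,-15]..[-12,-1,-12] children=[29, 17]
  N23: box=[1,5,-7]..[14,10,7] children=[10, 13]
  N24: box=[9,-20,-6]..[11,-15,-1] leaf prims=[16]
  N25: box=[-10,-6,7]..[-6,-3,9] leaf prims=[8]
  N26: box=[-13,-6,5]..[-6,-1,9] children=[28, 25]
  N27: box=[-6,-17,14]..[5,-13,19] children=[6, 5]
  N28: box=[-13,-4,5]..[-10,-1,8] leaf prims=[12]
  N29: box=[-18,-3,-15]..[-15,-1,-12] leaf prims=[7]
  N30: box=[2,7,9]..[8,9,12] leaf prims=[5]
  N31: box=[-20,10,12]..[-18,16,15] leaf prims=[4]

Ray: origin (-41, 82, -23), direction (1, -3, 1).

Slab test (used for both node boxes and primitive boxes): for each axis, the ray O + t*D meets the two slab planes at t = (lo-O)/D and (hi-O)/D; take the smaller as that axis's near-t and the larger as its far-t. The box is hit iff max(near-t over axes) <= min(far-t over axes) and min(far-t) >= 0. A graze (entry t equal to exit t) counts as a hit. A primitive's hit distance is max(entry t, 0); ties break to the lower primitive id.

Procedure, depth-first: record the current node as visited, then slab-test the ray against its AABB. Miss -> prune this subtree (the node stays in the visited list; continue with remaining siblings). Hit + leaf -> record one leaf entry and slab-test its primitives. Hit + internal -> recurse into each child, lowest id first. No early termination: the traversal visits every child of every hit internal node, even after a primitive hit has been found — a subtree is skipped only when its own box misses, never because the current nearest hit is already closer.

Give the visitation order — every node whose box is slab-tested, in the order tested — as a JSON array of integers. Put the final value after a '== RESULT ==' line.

Traverse from the root:
N0 x:[21,63] y:[62/3,34] z:[7,44] -> hit [21,34], descend [1, 2, 9, 21]
  N1 x:[21,35] y:[22,88/3] z:[15,38] -> hit [22,88/3], descend [7, 19, 26, 31]
    N7 x:[22,26] y:[23,24] z:[15,20] -> miss, prune
    N19 x:[28,33] y:[24,76/3] z:[21,27] -> miss, prune
    N26 x:[28,35] y:[83/3,88/3] z:[28,32] -> hit [28,88/3], descend [25, 28]
      N25 x:[31,35] y:[85/3,88/3] z:[30,32] -> miss, prune
      N28 x:[28,31] y:[83/3,86/3] z:[28,31] -> hit [28,86/3] leaf, test {P12@t=28}
    N31 x:[21,23] y:[22,24] z:[35,38] -> miss, prune
  N2 x:[42,63] y:[24,34] z:[12,30] -> miss, prune
  N9 x:[35,60] y:[73/3,33] z:[30,44] -> miss, prune
  N21 x:[21,29] y:[62/3,100/3] z:[7,11] -> miss, prune

11 AABB tests over nodes [0, 1, 7, 19, 26, 25, 28, 31, 2, 9, 21]; 1 leaf entered; closest P12.

== RESULT ==
[0, 1, 7, 19, 26, 25, 28, 31, 2, 9, 21]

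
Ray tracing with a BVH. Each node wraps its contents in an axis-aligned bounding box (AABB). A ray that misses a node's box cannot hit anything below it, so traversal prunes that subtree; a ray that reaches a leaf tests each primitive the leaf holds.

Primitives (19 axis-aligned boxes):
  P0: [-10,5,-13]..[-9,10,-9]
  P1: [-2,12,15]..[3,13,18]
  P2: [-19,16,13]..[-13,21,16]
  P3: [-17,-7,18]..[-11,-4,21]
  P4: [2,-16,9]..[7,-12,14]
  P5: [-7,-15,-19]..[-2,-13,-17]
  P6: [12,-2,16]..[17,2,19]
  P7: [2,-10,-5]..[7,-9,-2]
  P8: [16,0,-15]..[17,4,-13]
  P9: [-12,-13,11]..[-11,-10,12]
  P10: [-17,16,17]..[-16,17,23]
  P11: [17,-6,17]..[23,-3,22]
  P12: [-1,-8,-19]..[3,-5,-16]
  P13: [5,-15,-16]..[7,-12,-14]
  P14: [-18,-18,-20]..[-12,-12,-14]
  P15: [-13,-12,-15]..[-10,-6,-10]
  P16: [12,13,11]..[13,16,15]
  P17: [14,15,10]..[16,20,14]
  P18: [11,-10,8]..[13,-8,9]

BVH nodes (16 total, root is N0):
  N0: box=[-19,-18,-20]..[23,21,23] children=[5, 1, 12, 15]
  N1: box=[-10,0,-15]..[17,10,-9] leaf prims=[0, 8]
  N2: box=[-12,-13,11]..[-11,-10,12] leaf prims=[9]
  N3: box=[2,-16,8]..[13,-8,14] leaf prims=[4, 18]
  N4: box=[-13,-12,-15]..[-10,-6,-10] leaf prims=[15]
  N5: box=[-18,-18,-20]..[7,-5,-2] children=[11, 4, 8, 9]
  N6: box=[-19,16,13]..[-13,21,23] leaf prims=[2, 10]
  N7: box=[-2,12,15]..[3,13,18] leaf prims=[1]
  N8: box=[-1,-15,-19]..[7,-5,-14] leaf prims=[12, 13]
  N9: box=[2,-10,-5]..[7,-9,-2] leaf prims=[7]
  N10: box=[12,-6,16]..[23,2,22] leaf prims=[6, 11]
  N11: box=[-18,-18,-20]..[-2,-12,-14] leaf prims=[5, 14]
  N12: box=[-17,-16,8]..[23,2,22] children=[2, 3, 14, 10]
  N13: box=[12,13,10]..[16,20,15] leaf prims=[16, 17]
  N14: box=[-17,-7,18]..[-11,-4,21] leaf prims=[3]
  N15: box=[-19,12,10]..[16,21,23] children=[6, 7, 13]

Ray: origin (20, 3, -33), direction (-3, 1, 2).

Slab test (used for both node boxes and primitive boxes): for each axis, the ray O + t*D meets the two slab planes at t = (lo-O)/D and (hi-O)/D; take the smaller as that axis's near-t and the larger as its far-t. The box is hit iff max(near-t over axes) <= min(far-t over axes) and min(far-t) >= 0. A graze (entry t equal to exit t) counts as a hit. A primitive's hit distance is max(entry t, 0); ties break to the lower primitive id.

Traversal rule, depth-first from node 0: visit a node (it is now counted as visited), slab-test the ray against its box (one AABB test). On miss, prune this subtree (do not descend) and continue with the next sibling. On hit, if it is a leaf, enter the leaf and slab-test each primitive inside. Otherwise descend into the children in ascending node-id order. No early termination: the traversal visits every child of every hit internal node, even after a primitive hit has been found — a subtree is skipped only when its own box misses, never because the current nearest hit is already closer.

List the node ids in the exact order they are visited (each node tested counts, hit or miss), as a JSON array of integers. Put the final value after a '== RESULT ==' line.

Trace the traversal:
N0 x:[-1,13] y:[-21,18] z:[13/2,28] -> hit [13/2,13], descend [1, 5, 12, 15]
  N1 x:[1,10] y:[-3,7] z:[9,12] -> miss, prune
  N5 x:[13/3,38/3] y:[-21,-8] z:[13/2,31/2] -> miss, prune
  N12 x:[-1,37/3] y:[-19,-1] z:[41/2,55/2] -> miss, prune
  N15 x:[4/3,13] y:[9,18] z:[43/2,28] -> miss, prune

Visited [0, 1, 5, 12, 15]. Tests: 5 box, 0 leaf. Nearest: miss.

== RESULT ==
[0, 1, 5, 12, 15]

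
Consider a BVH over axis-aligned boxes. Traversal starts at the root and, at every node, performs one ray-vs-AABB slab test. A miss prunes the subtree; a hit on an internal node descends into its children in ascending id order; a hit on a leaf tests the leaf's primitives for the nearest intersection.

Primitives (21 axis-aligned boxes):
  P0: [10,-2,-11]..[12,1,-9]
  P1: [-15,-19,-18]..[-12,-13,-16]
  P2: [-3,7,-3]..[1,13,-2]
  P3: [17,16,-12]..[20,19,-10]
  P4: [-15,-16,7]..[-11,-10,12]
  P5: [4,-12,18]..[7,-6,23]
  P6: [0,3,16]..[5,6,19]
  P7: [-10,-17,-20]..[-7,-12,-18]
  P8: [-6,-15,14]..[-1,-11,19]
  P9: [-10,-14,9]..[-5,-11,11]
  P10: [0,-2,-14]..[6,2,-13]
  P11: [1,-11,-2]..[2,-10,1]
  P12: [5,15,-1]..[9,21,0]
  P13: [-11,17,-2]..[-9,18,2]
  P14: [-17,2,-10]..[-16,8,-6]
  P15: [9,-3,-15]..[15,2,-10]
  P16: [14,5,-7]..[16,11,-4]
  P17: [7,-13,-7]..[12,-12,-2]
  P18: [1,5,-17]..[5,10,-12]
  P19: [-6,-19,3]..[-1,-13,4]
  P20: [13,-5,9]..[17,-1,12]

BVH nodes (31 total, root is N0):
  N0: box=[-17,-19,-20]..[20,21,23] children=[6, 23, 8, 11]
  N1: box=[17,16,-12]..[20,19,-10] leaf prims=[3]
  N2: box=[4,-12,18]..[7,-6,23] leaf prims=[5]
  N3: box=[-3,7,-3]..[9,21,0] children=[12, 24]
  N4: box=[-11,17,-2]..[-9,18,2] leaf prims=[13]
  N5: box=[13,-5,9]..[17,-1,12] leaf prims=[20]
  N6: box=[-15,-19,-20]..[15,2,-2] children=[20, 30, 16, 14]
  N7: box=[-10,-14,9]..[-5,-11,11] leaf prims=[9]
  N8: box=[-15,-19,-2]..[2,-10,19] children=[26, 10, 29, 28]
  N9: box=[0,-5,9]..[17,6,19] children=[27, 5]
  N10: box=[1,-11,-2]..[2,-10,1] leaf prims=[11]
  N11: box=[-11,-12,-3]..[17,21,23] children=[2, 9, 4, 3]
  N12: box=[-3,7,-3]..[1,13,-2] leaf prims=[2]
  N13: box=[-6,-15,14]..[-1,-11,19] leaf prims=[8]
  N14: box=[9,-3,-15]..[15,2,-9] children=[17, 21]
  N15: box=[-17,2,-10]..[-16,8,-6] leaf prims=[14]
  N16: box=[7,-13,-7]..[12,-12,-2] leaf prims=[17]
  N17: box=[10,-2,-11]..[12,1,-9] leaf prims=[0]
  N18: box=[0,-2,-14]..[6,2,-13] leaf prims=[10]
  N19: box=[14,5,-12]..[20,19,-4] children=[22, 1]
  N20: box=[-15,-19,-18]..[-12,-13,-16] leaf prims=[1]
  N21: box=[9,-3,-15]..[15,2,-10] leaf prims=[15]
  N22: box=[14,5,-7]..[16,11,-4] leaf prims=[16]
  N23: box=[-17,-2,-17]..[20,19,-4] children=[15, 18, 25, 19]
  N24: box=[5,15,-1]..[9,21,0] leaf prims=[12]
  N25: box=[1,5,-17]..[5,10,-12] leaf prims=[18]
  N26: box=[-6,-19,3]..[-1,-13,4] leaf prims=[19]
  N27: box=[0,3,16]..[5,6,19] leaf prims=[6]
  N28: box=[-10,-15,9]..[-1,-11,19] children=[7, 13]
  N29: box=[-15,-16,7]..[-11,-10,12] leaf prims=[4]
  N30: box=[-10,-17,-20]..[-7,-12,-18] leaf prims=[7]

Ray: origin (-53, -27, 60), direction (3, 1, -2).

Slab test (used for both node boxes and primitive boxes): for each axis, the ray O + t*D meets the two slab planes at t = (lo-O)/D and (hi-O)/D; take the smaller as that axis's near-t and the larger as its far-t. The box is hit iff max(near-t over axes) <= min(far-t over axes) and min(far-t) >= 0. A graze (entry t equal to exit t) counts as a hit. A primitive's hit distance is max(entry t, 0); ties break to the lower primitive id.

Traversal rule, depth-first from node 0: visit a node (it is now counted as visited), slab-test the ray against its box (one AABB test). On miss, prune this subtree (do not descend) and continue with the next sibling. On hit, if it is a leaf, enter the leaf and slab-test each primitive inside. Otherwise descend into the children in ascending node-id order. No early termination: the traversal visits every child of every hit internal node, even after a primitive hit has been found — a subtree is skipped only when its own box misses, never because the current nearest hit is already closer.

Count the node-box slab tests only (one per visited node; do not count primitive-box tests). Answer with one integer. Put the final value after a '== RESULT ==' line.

Walk:
N0 x:[12,73/3] y:[8,48] z:[37/2,40] -> hit [37/2,73/3], descend [6, 8, 11, 23]
  N6 x:[38/3,68/3] y:[8,29] z:[31,40] -> miss, prune
  N8 x:[38/3,55/3] y:[8,17] z:[41/2,31] -> miss, prune
  N11 x:[14,70/3] y:[15,48] z:[37/2,63/2] -> hit [37/2,70/3], descend [2, 3, 4, 9]
    N2 x:[19,20] y:[15,21] z:[37/2,21] -> hit [19,20] leaf, test {P5@t=19}
    N3 x:[50/3,62/3] y:[34,48] z:[30,63/2] -> miss, prune
    N4 x:[14,44/3] y:[44,45] z:[29,31] -> miss, prune
    N9 x:[53/3,70/3] y:[22,33] z:[41/2,51/2] -> hit [22,70/3], descend [5, 27]
      N5 x:[22,70/3] y:[22,26] z:[24,51/2] -> miss, prune
      N27 x:[53/3,58/3] y:[30,33] z:[41/2,22] -> miss, prune
  N23 x:[12,73/3] y:[25,46] z:[32,77/2] -> miss, prune

Visited [0, 6, 8, 11, 2, 3, 4, 9, 5, 27, 23]. Tests: 11 box, 1 leaf. Nearest: P5.

== RESULT ==
11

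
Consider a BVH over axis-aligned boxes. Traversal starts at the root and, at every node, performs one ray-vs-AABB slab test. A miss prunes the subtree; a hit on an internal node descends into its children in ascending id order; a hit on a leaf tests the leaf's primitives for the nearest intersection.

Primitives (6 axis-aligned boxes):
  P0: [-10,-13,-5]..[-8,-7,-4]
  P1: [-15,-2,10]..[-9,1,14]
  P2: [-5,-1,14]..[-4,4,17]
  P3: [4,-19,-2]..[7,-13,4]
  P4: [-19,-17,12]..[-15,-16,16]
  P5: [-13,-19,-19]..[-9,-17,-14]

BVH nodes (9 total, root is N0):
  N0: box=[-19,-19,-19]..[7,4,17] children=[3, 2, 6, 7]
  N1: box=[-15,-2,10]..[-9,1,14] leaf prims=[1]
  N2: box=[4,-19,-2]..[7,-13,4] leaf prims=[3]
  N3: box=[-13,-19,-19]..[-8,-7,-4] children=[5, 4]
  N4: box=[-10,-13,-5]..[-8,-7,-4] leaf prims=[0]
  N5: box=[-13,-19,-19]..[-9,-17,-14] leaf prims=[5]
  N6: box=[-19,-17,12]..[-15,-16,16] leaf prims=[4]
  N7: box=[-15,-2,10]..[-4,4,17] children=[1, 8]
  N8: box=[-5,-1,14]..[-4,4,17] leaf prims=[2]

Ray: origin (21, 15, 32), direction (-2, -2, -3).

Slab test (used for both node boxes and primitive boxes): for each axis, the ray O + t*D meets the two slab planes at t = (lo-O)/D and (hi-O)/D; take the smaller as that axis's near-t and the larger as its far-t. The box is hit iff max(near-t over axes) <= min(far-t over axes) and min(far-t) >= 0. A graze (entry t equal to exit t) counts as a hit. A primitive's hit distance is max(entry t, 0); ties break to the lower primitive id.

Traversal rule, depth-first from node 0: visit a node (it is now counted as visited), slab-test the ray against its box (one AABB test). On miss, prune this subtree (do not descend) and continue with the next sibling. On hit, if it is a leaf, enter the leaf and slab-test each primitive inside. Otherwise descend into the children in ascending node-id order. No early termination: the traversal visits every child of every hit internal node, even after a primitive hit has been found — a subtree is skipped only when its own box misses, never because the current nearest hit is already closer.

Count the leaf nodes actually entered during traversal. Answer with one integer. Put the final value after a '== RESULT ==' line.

Walk:
N0 x:[7,20] y:[11/2,17] z:[5,17] -> hit [7,17], descend [2, 3, 6, 7]
  N2 x:[7,17/2] y:[14,17] z:[28/3,34/3] -> miss, prune
  N3 x:[29/2,17] y:[11,17] z:[12,17] -> hit [29/2,17], descend [4, 5]
    N4 x:[29/2,31/2] y:[11,14] z:[12,37/3] -> miss, prune
    N5 x:[15,17] y:[16,17] z:[46/3,17] -> hit [16,17] leaf, test {P5@t=16}
  N6 x:[18,20] y:[31/2,16] z:[16/3,20/3] -> miss, prune
  N7 x:[25/2,18] y:[11/2,17/2] z:[5,22/3] -> miss, prune

order=[0, 2, 3, 4, 5, 6, 7]  |boxes|=7  |leaves|=1  hit=P5

== RESULT ==
1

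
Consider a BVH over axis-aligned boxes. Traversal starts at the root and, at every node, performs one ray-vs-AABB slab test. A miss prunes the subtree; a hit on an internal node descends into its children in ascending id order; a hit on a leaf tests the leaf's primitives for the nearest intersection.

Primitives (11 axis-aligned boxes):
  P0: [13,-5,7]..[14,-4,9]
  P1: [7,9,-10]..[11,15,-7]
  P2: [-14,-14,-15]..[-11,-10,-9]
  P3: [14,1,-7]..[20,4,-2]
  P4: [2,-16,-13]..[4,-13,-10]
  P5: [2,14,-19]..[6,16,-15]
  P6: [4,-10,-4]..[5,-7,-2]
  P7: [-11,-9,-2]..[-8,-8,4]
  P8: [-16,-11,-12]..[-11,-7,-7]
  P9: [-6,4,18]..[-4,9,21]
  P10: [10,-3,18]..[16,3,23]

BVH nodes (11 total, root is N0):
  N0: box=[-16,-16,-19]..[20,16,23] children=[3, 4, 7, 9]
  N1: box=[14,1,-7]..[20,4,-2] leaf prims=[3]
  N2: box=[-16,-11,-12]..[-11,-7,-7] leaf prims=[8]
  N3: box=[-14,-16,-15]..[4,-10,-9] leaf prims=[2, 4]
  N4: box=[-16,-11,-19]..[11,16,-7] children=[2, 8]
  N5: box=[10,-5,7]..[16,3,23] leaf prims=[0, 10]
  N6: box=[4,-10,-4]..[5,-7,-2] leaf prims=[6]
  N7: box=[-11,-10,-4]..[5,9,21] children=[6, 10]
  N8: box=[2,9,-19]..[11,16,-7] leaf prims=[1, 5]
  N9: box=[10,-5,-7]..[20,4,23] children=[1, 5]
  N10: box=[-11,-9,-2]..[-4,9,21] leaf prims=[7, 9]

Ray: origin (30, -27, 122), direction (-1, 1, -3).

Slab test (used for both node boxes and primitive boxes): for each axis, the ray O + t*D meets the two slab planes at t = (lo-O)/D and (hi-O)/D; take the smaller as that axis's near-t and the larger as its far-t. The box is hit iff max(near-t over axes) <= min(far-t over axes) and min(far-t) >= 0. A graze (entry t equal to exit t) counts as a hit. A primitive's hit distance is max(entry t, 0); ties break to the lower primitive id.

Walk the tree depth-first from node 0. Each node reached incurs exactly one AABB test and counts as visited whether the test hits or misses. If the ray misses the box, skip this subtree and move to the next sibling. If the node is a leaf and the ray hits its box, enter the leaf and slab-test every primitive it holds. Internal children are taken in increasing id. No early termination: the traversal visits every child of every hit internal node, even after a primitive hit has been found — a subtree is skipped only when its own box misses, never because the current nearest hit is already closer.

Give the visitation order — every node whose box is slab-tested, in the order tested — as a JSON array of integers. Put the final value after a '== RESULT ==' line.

Trace the traversal:
N0 x:[10,46] y:[11,43] z:[33,47] -> hit [33,43], descend [3, 4, 7, 9]
  N3 x:[26,44] y:[11,17] z:[131/3,137/3] -> miss, prune
  N4 x:[19,46] y:[16,43] z:[43,47] -> hit [43,43], descend [2, 8]
    N2 x:[41,46] y:[16,20] z:[43,134/3] -> miss, prune
    N8 x:[19,28] y:[36,43] z:[43,47] -> miss, prune
  N7 x:[25,41] y:[17,36] z:[101/3,42] -> hit [101/3,36], descend [6, 10]
    N6 x:[25,26] y:[17,20] z:[124/3,42] -> miss, prune
    N10 x:[34,41] y:[18,36] z:[101/3,124/3] -> hit [34,36] leaf, test {P7(miss), P9@t=34}
  N9 x:[10,20] y:[22,31] z:[33,43] -> miss, prune

9 AABB tests over nodes [0, 3, 4, 2, 8, 7, 6, 10, 9]; 1 leaf entered; closest P9.

== RESULT ==
[0, 3, 4, 2, 8, 7, 6, 10, 9]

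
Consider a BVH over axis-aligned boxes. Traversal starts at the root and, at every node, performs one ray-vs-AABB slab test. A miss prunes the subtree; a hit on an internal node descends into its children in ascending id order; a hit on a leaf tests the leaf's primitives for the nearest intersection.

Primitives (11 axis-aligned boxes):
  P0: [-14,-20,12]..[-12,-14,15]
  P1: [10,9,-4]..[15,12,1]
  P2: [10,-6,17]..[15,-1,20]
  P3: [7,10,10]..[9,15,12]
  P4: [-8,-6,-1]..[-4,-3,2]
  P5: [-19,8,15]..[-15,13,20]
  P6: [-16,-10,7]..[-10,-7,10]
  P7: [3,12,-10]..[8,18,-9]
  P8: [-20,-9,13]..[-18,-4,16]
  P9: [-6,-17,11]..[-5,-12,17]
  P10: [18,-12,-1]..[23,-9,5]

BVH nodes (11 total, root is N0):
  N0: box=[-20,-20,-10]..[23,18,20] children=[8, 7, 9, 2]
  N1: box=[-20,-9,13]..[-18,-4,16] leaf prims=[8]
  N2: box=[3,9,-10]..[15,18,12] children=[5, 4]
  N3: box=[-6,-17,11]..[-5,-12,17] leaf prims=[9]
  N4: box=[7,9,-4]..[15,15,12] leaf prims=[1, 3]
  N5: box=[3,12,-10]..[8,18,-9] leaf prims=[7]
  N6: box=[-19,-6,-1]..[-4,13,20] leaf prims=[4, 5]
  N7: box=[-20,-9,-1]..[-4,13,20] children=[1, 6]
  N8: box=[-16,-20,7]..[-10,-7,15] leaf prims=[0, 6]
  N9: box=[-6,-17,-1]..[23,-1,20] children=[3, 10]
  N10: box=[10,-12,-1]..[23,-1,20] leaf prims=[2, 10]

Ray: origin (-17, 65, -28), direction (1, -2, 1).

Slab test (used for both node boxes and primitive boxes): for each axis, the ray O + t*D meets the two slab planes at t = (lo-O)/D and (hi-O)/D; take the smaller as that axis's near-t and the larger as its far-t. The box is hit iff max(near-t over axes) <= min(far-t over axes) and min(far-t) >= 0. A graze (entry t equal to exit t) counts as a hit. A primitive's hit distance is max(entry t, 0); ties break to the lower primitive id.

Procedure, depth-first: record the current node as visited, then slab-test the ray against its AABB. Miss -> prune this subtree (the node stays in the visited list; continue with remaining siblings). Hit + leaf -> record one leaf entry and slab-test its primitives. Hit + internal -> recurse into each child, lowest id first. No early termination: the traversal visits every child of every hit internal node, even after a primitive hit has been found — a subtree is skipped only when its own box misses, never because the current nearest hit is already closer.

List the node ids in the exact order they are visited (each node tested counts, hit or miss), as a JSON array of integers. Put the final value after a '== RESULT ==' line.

Walk:
N0 x:[-3,40] y:[47/2,85/2] z:[18,48] -> hit [47/2,40], descend [2, 7, 8, 9]
  N2 x:[20,32] y:[47/2,28] z:[18,40] -> hit [47/2,28], descend [4, 5]
    N4 x:[24,32] y:[25,28] z:[24,40] -> hit [25,28] leaf, test {P1@t=27, P3(miss)}
    N5 x:[20,25] y:[47/2,53/2] z:[18,19] -> miss, prune
  N7 x:[-3,13] y:[26,37] z:[27,48] -> miss, prune
  N8 x:[1,7] y:[36,85/2] z:[35,43] -> miss, prune
  N9 x:[11,40] y:[33,41] z:[27,48] -> hit [33,40], descend [3, 10]
    N3 x:[11,12] y:[77/2,41] z:[39,45] -> miss, prune
    N10 x:[27,40] y:[33,77/2] z:[27,48] -> hit [33,77/2] leaf, test {P2(miss), P10(miss)}

Summary -> nodes [0, 2, 4, 5, 7, 8, 9, 3, 10]; box-tests=9; leaf-entries=2; first=P1

== RESULT ==
[0, 2, 4, 5, 7, 8, 9, 3, 10]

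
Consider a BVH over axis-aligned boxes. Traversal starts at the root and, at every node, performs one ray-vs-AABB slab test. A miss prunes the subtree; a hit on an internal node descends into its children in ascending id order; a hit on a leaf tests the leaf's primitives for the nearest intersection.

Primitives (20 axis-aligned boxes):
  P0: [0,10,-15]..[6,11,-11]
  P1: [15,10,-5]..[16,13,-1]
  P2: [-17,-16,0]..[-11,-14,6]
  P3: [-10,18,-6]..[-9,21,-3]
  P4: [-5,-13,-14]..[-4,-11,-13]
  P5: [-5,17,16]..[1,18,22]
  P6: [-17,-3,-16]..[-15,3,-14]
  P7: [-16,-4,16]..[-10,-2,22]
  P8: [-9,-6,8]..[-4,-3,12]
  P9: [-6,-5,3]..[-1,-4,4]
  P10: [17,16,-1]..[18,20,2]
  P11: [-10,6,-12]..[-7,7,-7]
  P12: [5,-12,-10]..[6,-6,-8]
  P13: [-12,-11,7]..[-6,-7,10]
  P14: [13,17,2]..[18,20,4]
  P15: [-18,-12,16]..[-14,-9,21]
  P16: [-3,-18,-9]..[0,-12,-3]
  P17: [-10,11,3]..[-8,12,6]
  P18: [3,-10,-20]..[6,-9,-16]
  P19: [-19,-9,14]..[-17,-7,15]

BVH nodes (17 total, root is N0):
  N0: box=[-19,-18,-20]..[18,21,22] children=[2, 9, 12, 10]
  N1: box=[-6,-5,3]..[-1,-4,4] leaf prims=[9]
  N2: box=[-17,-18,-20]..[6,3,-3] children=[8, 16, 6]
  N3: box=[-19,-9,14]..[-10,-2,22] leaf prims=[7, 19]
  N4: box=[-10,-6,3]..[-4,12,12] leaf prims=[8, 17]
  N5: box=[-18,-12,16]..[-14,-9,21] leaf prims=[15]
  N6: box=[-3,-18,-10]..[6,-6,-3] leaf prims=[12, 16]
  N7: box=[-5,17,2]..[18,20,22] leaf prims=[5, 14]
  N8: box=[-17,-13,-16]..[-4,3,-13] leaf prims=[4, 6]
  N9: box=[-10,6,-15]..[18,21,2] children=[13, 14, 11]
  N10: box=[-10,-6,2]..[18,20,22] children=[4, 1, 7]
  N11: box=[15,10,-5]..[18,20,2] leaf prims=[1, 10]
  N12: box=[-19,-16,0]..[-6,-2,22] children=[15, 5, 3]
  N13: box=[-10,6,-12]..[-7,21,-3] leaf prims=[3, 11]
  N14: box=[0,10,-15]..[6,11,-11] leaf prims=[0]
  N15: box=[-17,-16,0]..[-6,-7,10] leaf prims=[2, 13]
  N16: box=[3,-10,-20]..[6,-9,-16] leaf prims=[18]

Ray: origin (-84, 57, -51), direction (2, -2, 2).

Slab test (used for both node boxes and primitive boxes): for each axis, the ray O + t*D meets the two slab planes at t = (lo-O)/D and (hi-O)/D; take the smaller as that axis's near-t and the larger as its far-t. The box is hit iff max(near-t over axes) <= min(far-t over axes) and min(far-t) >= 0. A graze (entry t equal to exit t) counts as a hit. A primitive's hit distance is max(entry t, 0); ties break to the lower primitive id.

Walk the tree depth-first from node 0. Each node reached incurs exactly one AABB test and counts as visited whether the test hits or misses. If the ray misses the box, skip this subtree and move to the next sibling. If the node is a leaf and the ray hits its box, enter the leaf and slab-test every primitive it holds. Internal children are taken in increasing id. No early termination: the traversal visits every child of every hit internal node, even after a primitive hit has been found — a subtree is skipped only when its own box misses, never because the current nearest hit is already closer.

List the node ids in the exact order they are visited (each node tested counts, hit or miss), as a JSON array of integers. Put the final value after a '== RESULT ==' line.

Trace the traversal:
N0 x:[65/2,51] y:[18,75/2] z:[31/2,73/2] -> hit [65/2,73/2], descend [2, 9, 10, 12]
  N2 x:[67/2,45] y:[27,75/2] z:[31/2,24] -> miss, prune
  N9 x:[37,51] y:[18,51/2] z:[18,53/2] -> miss, prune
  N10 x:[37,51] y:[37/2,63/2] z:[53/2,73/2] -> miss, prune
  N12 x:[65/2,39] y:[59/2,73/2] z:[51/2,73/2] -> hit [65/2,73/2], descend [3, 5, 15]
    N3 x:[65/2,37] y:[59/2,33] z:[65/2,73/2] -> hit [65/2,33] leaf, test {P7(miss), P19@t=65/2}
    N5 x:[33,35] y:[33,69/2] z:[67/2,36] -> hit [67/2,69/2] leaf, test {P15@t=67/2}
    N15 x:[67/2,39] y:[32,73/2] z:[51/2,61/2] -> miss, prune

Summary -> nodes [0, 2, 9, 10, 12, 3, 5, 15]; box-tests=8; leaf-entries=2; first=P19

== RESULT ==
[0, 2, 9, 10, 12, 3, 5, 15]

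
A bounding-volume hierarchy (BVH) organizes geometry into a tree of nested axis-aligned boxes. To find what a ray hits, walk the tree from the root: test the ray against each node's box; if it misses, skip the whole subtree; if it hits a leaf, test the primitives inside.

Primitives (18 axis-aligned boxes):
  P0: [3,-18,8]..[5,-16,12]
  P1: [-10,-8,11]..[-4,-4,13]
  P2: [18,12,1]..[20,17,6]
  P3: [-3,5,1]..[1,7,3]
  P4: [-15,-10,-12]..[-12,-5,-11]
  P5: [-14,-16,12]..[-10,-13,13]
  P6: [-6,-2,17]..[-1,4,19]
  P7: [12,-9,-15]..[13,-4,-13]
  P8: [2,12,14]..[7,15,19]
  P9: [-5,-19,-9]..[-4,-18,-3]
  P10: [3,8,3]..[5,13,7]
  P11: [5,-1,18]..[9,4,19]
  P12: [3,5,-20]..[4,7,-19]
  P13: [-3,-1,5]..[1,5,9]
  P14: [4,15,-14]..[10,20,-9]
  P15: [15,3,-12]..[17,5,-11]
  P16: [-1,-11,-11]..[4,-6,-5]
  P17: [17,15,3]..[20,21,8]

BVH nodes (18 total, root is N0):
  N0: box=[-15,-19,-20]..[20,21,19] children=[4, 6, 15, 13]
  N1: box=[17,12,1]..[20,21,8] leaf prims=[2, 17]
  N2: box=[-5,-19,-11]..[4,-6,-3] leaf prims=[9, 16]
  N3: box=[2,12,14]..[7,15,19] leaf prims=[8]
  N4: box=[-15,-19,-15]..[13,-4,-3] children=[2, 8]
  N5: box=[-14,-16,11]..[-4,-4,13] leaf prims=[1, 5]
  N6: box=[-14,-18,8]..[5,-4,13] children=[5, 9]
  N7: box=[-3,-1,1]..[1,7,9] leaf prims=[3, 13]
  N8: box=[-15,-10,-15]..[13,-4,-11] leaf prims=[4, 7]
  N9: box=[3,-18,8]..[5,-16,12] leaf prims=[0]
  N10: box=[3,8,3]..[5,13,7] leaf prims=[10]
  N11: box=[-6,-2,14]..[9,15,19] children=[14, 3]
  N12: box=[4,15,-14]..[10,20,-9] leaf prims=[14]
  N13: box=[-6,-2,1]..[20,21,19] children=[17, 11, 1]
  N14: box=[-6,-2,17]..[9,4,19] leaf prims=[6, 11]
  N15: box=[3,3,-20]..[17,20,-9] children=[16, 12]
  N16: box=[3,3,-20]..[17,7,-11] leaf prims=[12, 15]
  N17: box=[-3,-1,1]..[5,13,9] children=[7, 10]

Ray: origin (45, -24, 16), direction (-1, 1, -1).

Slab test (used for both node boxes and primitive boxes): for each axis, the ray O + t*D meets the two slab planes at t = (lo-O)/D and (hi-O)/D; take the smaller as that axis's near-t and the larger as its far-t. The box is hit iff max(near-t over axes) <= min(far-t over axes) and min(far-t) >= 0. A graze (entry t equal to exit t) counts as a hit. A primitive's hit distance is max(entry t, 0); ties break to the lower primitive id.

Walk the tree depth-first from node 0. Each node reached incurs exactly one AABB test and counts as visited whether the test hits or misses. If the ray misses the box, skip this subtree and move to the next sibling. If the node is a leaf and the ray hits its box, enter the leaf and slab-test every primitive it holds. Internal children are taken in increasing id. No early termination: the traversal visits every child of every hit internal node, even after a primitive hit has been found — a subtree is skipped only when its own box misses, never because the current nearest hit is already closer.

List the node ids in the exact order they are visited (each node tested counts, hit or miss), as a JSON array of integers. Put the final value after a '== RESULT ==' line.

Trace the traversal:
N0 x:[25,60] y:[5,45] z:[-3,36] -> hit [25,36], descend [4, 6, 13, 15]
  N4 x:[32,60] y:[5,20] z:[19,31] -> miss, prune
  N6 x:[40,59] y:[6,20] z:[3,8] -> miss, prune
  N13 x:[25,51] y:[22,45] z:[-3,15] -> miss, prune
  N15 x:[28,42] y:[27,44] z:[25,36] -> hit [28,36], descend [12, 16]
    N12 x:[35,41] y:[39,44] z:[25,30] -> miss, prune
    N16 x:[28,42] y:[27,31] z:[27,36] -> hit [28,31] leaf, test {P12(miss), P15@t=28}

7 AABB tests over nodes [0, 4, 6, 13, 15, 12, 16]; 1 leaf entered; closest P15.

== RESULT ==
[0, 4, 6, 13, 15, 12, 16]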